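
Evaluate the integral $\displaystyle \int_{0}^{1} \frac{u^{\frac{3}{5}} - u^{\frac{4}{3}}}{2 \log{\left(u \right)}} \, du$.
$- \frac{\log{\left(210 \right)}}{2} + \log{\left(12 \right)}$

Consider the one-parameter family: let $I(a) = \int_{0}^{1} \frac{u^{\frac{3}{5}} - u^{a}}{2 \log{\left(u \right)}} \, du$.

Since $\dfrac{\partial}{\partial a}\,u^{a} = u^{a} \ln u$, the $\ln u$ in the denominator cancels and
$$\frac{dI}{da} = \int_{0}^{1} - \frac{1}{2} u^{a} \, du = - \frac{1}{2} \left[\frac{u^{a+1}}{a+1}\right]_0^1 = - \frac{1}{2 a + 2}.$$

Integrating with respect to $a$ gives $I(a) = - \log{\left(\frac{\sqrt{10} \sqrt{a + 1}}{4} \right)} + C$.

At $a = \frac{3}{5}$ the integrand is identically $0$, so $I(\frac{3}{5}) = 0$. The closed form gives $0$, hence $C = 0$.

Setting $a = \frac{4}{3}$:
$$I = - \frac{\log{\left(210 \right)}}{2} + \log{\left(12 \right)}.$$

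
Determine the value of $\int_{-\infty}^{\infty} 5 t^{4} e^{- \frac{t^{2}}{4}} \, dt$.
$120 \sqrt{\pi}$

Consider the simpler parametrised integral
$$J(a) = \int_{-\infty}^{\infty} 5 e^{- a t^{2}} \, dt = \frac{5 \sqrt{\pi}}{\sqrt{a}}.$$

Differentiating under the integral sign brings down a factor of $(-t^2)$:
$$\frac{dJ}{da} = \int_{-\infty}^{\infty} - 5 t^{2} e^{- a t^{2}} \, dt = - \frac{5 \sqrt{\pi}}{2 a^{\frac{3}{2}}}.$$

Repeating twice in total — each differentiation brings down another $(-t^2)$ — gives
$$\frac{d^{2}J}{da^{2}} = \int_{-\infty}^{\infty} 5 t^{4} e^{- a t^{2}} \, dt = \frac{15 \sqrt{\pi}}{4 a^{\frac{5}{2}}},$$
and the integrand here is exactly the target integrand, so $I = \frac{15 \sqrt{\pi}}{4 a^{\frac{5}{2}}}$.

Setting $a = \frac{1}{4}$:
$$I = 120 \sqrt{\pi}.$$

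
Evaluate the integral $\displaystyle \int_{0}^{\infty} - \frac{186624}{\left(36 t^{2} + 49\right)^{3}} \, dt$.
$- \frac{5832 \pi}{16807}$

Begin with the known result
$$J(a) = \int_{0}^{\infty} - \frac{4}{a^{2} + t^{2}} \, dt = - \frac{2 \pi}{a}.$$

Differentiating under the integral sign with respect to $a$,
$$\frac{dJ}{da} = \int_{0}^{\infty} \frac{8 a}{\left(a^{2} + t^{2}\right)^{2}} \, dt = \frac{2 \pi}{a^{2}},$$
so $\int_{0}^{\infty} - \frac{4}{\left(a^{2} + t^{2}\right)^{2}} \, dt = - \frac{\pi}{a^{3}}$.

Repeating — each differentiation of $1/(t^2+a^2)^j$ produces $-2ja/(t^2+a^2)^{j+1}$ — and dividing through by $-2ja$ at each step yields, after $2$ differentiations in total,
$$\int_{0}^{\infty} - \frac{4}{\left(a^{2} + t^{2}\right)^{3}} \, dt = - \frac{3 \pi}{4 a^{5}}.$$

Setting $a = \frac{7}{6}$:
$$I = - \frac{5832 \pi}{16807}.$$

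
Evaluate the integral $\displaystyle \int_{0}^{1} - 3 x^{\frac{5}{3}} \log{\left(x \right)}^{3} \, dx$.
$\frac{729}{2048}$

Begin with the known integral
$$J(a) = \int_{0}^{1} - 3 x^{a} \, dx = - \frac{3}{a + 1}.$$

Differentiating under the integral sign brings down a factor of $\ln x$:
$$\frac{dJ}{da} = \int_{0}^{1} - 3 x^{a} \log{\left(x \right)} \, dx = \frac{3}{\left(a + 1\right)^{2}}.$$

Repeating $3$ times in total — each differentiation brings down another $\ln x$ — gives
$$\frac{d^{3}J}{da^{3}} = \int_{0}^{1} - 3 x^{a} \log{\left(x \right)}^{3} \, dx = \frac{18}{\left(a + 1\right)^{4}},$$
and the integrand here is exactly the target integrand, so $I = \frac{18}{\left(a + 1\right)^{4}}$.

Setting $a = \frac{5}{3}$:
$$I = \frac{729}{2048}.$$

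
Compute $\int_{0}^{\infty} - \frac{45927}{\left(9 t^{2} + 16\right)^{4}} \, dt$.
$- \frac{76545 \pi}{524288}$

Recall the elementary integral
$$J(a) = \int_{0}^{\infty} - \frac{7}{a^{2} + t^{2}} \, dt = - \frac{7 \pi}{2 a}.$$

Differentiating under the integral sign with respect to $a$,
$$\frac{dJ}{da} = \int_{0}^{\infty} \frac{14 a}{\left(a^{2} + t^{2}\right)^{2}} \, dt = \frac{7 \pi}{2 a^{2}},$$
so $\int_{0}^{\infty} - \frac{7}{\left(a^{2} + t^{2}\right)^{2}} \, dt = - \frac{7 \pi}{4 a^{3}}$.

Repeating — each differentiation of $1/(t^2+a^2)^j$ produces $-2ja/(t^2+a^2)^{j+1}$ — and dividing through by $-2ja$ at each step yields, after $3$ differentiations in total,
$$\int_{0}^{\infty} - \frac{7}{\left(a^{2} + t^{2}\right)^{4}} \, dt = - \frac{35 \pi}{32 a^{7}}.$$

Setting $a = \frac{4}{3}$:
$$I = - \frac{76545 \pi}{524288}.$$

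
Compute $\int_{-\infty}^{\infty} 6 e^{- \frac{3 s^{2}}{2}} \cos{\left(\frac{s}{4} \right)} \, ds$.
$\frac{2 \sqrt{6} \sqrt{\pi}}{e^{\frac{1}{96}}}$

Treat the cosine frequency as a parameter and define $I(b) = \int_{-\infty}^{\infty} 6 e^{- \frac{3 s^{2}}{2}} \cos{\left(b s \right)} \, ds$.

Differentiating under the integral sign,
$$I'(b) = \int_{-\infty}^{\infty} - 6 s e^{- \frac{3 s^{2}}{2}} \sin{\left(b s \right)} \, ds.$$

Integrate $\int_{-\infty}^{\infty} s \sin(b s)\, e^{- \frac{3 s^{2}}{2}}\, ds$ by parts with $u = \sin(b s)$ and $dv = s\, e^{- \frac{3 s^{2}}{2}}\, ds$, giving $v = - \frac{e^{- \frac{3 s^{2}}{2}}}{3}$. The boundary term vanishes and
$$\int_{-\infty}^{\infty} s \sin(b s)\, e^{- \frac{3 s^{2}}{2}}\, ds = \frac{b}{3} \int_{-\infty}^{\infty} \cos(b s)\, e^{- \frac{3 s^{2}}{2}}\, ds,$$
so $I'(b) = - \frac{b}{3}\, I(b)$.

This is a separable first-order ODE; solving with the initial condition $I(0) = \int_{-\infty}^{\infty} 6 e^{- \frac{3 s^{2}}{2}}\,ds = 2 \sqrt{6} \sqrt{\pi}$ gives
$$I(b) = 2 \sqrt{6} \sqrt{\pi} e^{- \frac{b^{2}}{6}}.$$

Setting $b = \frac{1}{4}$:
$$I = \frac{2 \sqrt{6} \sqrt{\pi}}{e^{\frac{1}{96}}}.$$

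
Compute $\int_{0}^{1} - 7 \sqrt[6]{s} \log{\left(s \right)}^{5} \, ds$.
$\frac{5598720}{16807}$

Begin with the known integral
$$J(a) = \int_{0}^{1} - 7 s^{a} \, ds = - \frac{7}{a + 1}.$$

Differentiating under the integral sign brings down a factor of $\ln s$:
$$\frac{dJ}{da} = \int_{0}^{1} - 7 s^{a} \log{\left(s \right)} \, ds = \frac{7}{\left(a + 1\right)^{2}}.$$

Repeating $5$ times in total — each differentiation brings down another $\ln s$ — gives
$$\frac{d^{5}J}{da^{5}} = \int_{0}^{1} - 7 s^{a} \log{\left(s \right)}^{5} \, ds = \frac{840}{\left(a + 1\right)^{6}},$$
and the integrand here is exactly the target integrand, so $I = \frac{840}{\left(a + 1\right)^{6}}$.

Setting $a = \frac{1}{6}$:
$$I = \frac{5598720}{16807}.$$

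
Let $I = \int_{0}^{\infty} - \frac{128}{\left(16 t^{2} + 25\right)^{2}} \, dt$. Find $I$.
$- \frac{8 \pi}{125}$

Recall the elementary integral
$$J(a) = \int_{0}^{\infty} - \frac{1}{2 \left(a^{2} + t^{2}\right)} \, dt = - \frac{\pi}{4 a}.$$

Differentiating under the integral sign with respect to $a$,
$$\frac{dJ}{da} = \int_{0}^{\infty} \frac{a}{\left(a^{2} + t^{2}\right)^{2}} \, dt = \frac{\pi}{4 a^{2}},$$
so $\int_{0}^{\infty} - \frac{1}{2 \left(a^{2} + t^{2}\right)^{2}} \, dt = - \frac{\pi}{8 a^{3}}$.

Setting $a = \frac{5}{4}$:
$$I = - \frac{8 \pi}{125}.$$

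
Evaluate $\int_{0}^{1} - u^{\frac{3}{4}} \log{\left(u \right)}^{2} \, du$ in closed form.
$- \frac{128}{343}$

Start from the elementary integral
$$J(a) = \int_{0}^{1} - u^{a} \, du = - \frac{1}{a + 1}.$$

Differentiating under the integral sign brings down a factor of $\ln u$:
$$\frac{dJ}{da} = \int_{0}^{1} - u^{a} \log{\left(u \right)} \, du = \frac{1}{\left(a + 1\right)^{2}}.$$

Repeating twice in total — each differentiation brings down another $\ln u$ — gives
$$\frac{d^{2}J}{da^{2}} = \int_{0}^{1} - u^{a} \log{\left(u \right)}^{2} \, du = - \frac{2}{\left(a + 1\right)^{3}},$$
and the integrand here is exactly the target integrand, so $I = - \frac{2}{\left(a + 1\right)^{3}}$.

Setting $a = \frac{3}{4}$:
$$I = - \frac{128}{343}.$$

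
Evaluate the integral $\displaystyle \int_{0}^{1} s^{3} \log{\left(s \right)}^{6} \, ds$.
$\frac{45}{1024}$

Start from the elementary integral
$$J(a) = \int_{0}^{1} s^{a} \, ds = \frac{1}{a + 1}.$$

Differentiating under the integral sign brings down a factor of $\ln s$:
$$\frac{dJ}{da} = \int_{0}^{1} s^{a} \log{\left(s \right)} \, ds = - \frac{1}{\left(a + 1\right)^{2}}.$$

Repeating $6$ times in total — each differentiation brings down another $\ln s$ — gives
$$\frac{d^{6}J}{da^{6}} = \int_{0}^{1} s^{a} \log{\left(s \right)}^{6} \, ds = \frac{720}{\left(a + 1\right)^{7}},$$
and the integrand here is exactly the target integrand, so $I = \frac{720}{\left(a + 1\right)^{7}}$.

Setting $a = 3$:
$$I = \frac{45}{1024}.$$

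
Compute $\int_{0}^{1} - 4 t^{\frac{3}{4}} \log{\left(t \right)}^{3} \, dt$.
$\frac{6144}{2401}$

Start from the elementary integral
$$J(a) = \int_{0}^{1} - 4 t^{a} \, dt = - \frac{4}{a + 1}.$$

Differentiating under the integral sign brings down a factor of $\ln t$:
$$\frac{dJ}{da} = \int_{0}^{1} - 4 t^{a} \log{\left(t \right)} \, dt = \frac{4}{\left(a + 1\right)^{2}}.$$

Repeating $3$ times in total — each differentiation brings down another $\ln t$ — gives
$$\frac{d^{3}J}{da^{3}} = \int_{0}^{1} - 4 t^{a} \log{\left(t \right)}^{3} \, dt = \frac{24}{\left(a + 1\right)^{4}},$$
and the integrand here is exactly the target integrand, so $I = \frac{24}{\left(a + 1\right)^{4}}$.

Setting $a = \frac{3}{4}$:
$$I = \frac{6144}{2401}.$$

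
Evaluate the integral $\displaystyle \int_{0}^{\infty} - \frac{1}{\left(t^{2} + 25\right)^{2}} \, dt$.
$- \frac{\pi}{500}$

Begin with the known result
$$J(a) = \int_{0}^{\infty} - \frac{1}{a^{2} + t^{2}} \, dt = - \frac{\pi}{2 a}.$$

Differentiating under the integral sign with respect to $a$,
$$\frac{dJ}{da} = \int_{0}^{\infty} \frac{2 a}{\left(a^{2} + t^{2}\right)^{2}} \, dt = \frac{\pi}{2 a^{2}},$$
so $\int_{0}^{\infty} - \frac{1}{\left(a^{2} + t^{2}\right)^{2}} \, dt = - \frac{\pi}{4 a^{3}}$.

Setting $a = 5$:
$$I = - \frac{\pi}{500}.$$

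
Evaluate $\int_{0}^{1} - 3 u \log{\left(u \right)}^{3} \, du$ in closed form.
$\frac{9}{8}$

Begin with the known integral
$$J(a) = \int_{0}^{1} - 3 u^{a} \, du = - \frac{3}{a + 1}.$$

Differentiating under the integral sign brings down a factor of $\ln u$:
$$\frac{dJ}{da} = \int_{0}^{1} - 3 u^{a} \log{\left(u \right)} \, du = \frac{3}{\left(a + 1\right)^{2}}.$$

Repeating $3$ times in total — each differentiation brings down another $\ln u$ — gives
$$\frac{d^{3}J}{da^{3}} = \int_{0}^{1} - 3 u^{a} \log{\left(u \right)}^{3} \, du = \frac{18}{\left(a + 1\right)^{4}},$$
and the integrand here is exactly the target integrand, so $I = \frac{18}{\left(a + 1\right)^{4}}$.

Setting $a = 1$:
$$I = \frac{9}{8}.$$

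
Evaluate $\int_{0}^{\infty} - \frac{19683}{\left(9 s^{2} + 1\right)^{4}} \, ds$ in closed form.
$- \frac{32805 \pi}{32}$

Begin with the known result
$$J(a) = \int_{0}^{\infty} - \frac{3}{a^{2} + s^{2}} \, ds = - \frac{3 \pi}{2 a}.$$

Differentiating under the integral sign with respect to $a$,
$$\frac{dJ}{da} = \int_{0}^{\infty} \frac{6 a}{\left(a^{2} + s^{2}\right)^{2}} \, ds = \frac{3 \pi}{2 a^{2}},$$
so $\int_{0}^{\infty} - \frac{3}{\left(a^{2} + s^{2}\right)^{2}} \, ds = - \frac{3 \pi}{4 a^{3}}$.

Repeating — each differentiation of $1/(s^2+a^2)^j$ produces $-2ja/(s^2+a^2)^{j+1}$ — and dividing through by $-2ja$ at each step yields, after $3$ differentiations in total,
$$\int_{0}^{\infty} - \frac{3}{\left(a^{2} + s^{2}\right)^{4}} \, ds = - \frac{15 \pi}{32 a^{7}}.$$

Setting $a = \frac{1}{3}$:
$$I = - \frac{32805 \pi}{32}.$$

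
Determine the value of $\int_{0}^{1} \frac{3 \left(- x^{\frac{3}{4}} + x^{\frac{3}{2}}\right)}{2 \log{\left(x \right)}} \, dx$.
$- \log{\left(\frac{7 \sqrt{70}}{100} \right)}$

Introduce a parameter $a$ in the exponent: let $I(a) = \int_{0}^{1} \frac{3 \left(x^{\frac{3}{2}} - x^{a}\right)}{2 \log{\left(x \right)}} \, dx$.

Since $\dfrac{\partial}{\partial a}\,x^{a} = x^{a} \ln x$, the $\ln x$ in the denominator cancels and
$$\frac{dI}{da} = \int_{0}^{1} - \frac{3}{2} x^{a} \, dx = - \frac{3}{2} \left[\frac{x^{a+1}}{a+1}\right]_0^1 = - \frac{3}{2 a + 2}.$$

Integrating with respect to $a$ gives $I(a) = - \log{\left(\frac{2 \sqrt{10} \left(a + 1\right)^{\frac{3}{2}}}{25} \right)} + C$.

At $a = \frac{3}{2}$ the integrand is identically $0$, so $I(\frac{3}{2}) = 0$. The closed form gives $0$, hence $C = 0$.

Setting $a = \frac{3}{4}$:
$$I = - \log{\left(\frac{7 \sqrt{70}}{100} \right)}.$$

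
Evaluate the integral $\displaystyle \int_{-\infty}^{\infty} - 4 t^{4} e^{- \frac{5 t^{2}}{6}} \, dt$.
$- \frac{108 \sqrt{30} \sqrt{\pi}}{125}$

Begin with the known integral
$$J(a) = \int_{-\infty}^{\infty} - 4 e^{- a t^{2}} \, dt = - \frac{4 \sqrt{\pi}}{\sqrt{a}}.$$

Differentiating under the integral sign brings down a factor of $(-t^2)$:
$$\frac{dJ}{da} = \int_{-\infty}^{\infty} 4 t^{2} e^{- a t^{2}} \, dt = \frac{2 \sqrt{\pi}}{a^{\frac{3}{2}}}.$$

Repeating twice in total — each differentiation brings down another $(-t^2)$ — gives
$$\frac{d^{2}J}{da^{2}} = \int_{-\infty}^{\infty} - 4 t^{4} e^{- a t^{2}} \, dt = - \frac{3 \sqrt{\pi}}{a^{\frac{5}{2}}},$$
and the integrand here is exactly the target integrand, so $I = - \frac{3 \sqrt{\pi}}{a^{\frac{5}{2}}}$.

Setting $a = \frac{5}{6}$:
$$I = - \frac{108 \sqrt{30} \sqrt{\pi}}{125}.$$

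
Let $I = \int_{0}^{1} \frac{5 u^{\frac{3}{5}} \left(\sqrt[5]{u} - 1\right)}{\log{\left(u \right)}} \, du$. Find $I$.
$- \log{\left(\frac{32768}{59049} \right)}$

Consider the one-parameter family: let $I(a) = \int_{0}^{1} \frac{5 \left(u^{\frac{4}{5}} - u^{a}\right)}{\log{\left(u \right)}} \, du$.

Since $\dfrac{\partial}{\partial a}\,u^{a} = u^{a} \ln u$, the $\ln u$ in the denominator cancels and
$$\frac{dI}{da} = \int_{0}^{1} -5 u^{a} \, du = -5 \left[\frac{u^{a+1}}{a+1}\right]_0^1 = - \frac{5}{a + 1}.$$

Integrating with respect to $a$ gives $I(a) = - \log{\left(\frac{3125 \left(a + 1\right)^{5}}{59049} \right)} + C$.

At $a = \frac{4}{5}$ the integrand is identically $0$, so $I(\frac{4}{5}) = 0$. The closed form gives $0$, hence $C = 0$.

Setting $a = \frac{3}{5}$:
$$I = - \log{\left(\frac{32768}{59049} \right)}.$$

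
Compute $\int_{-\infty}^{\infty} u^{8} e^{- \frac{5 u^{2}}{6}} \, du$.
$\frac{1701 \sqrt{30} \sqrt{\pi}}{625}$

Consider the simpler parametrised integral
$$J(a) = \int_{-\infty}^{\infty} e^{- a u^{2}} \, du = \frac{\sqrt{\pi}}{\sqrt{a}}.$$

Differentiating under the integral sign brings down a factor of $(-u^2)$:
$$\frac{dJ}{da} = \int_{-\infty}^{\infty} - u^{2} e^{- a u^{2}} \, du = - \frac{\sqrt{\pi}}{2 a^{\frac{3}{2}}}.$$

Repeating $4$ times in total — each differentiation brings down another $(-u^2)$ — gives
$$\frac{d^{4}J}{da^{4}} = \int_{-\infty}^{\infty} u^{8} e^{- a u^{2}} \, du = \frac{105 \sqrt{\pi}}{16 a^{\frac{9}{2}}},$$
and the integrand here is exactly the target integrand, so $I = \frac{105 \sqrt{\pi}}{16 a^{\frac{9}{2}}}$.

Setting $a = \frac{5}{6}$:
$$I = \frac{1701 \sqrt{30} \sqrt{\pi}}{625}.$$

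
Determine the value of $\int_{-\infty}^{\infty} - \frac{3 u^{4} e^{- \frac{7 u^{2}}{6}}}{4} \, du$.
$- \frac{81 \sqrt{42} \sqrt{\pi}}{1372}$

Consider the simpler parametrised integral
$$J(a) = \int_{-\infty}^{\infty} - \frac{3 e^{- a u^{2}}}{4} \, du = - \frac{3 \sqrt{\pi}}{4 \sqrt{a}}.$$

Differentiating under the integral sign brings down a factor of $(-u^2)$:
$$\frac{dJ}{da} = \int_{-\infty}^{\infty} \frac{3 u^{2} e^{- a u^{2}}}{4} \, du = \frac{3 \sqrt{\pi}}{8 a^{\frac{3}{2}}}.$$

Repeating twice in total — each differentiation brings down another $(-u^2)$ — gives
$$\frac{d^{2}J}{da^{2}} = \int_{-\infty}^{\infty} - \frac{3 u^{4} e^{- a u^{2}}}{4} \, du = - \frac{9 \sqrt{\pi}}{16 a^{\frac{5}{2}}},$$
and the integrand here is exactly the target integrand, so $I = - \frac{9 \sqrt{\pi}}{16 a^{\frac{5}{2}}}$.

Setting $a = \frac{7}{6}$:
$$I = - \frac{81 \sqrt{42} \sqrt{\pi}}{1372}.$$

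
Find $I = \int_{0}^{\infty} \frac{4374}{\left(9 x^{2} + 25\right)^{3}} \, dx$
$\frac{2187 \pi}{25000}$

Recall the elementary integral
$$J(a) = \int_{0}^{\infty} \frac{6}{a^{2} + x^{2}} \, dx = \frac{3 \pi}{a}.$$

Differentiating under the integral sign with respect to $a$,
$$\frac{dJ}{da} = \int_{0}^{\infty} - \frac{12 a}{\left(a^{2} + x^{2}\right)^{2}} \, dx = - \frac{3 \pi}{a^{2}},$$
so $\int_{0}^{\infty} \frac{6}{\left(a^{2} + x^{2}\right)^{2}} \, dx = \frac{3 \pi}{2 a^{3}}$.

Repeating — each differentiation of $1/(x^2+a^2)^j$ produces $-2ja/(x^2+a^2)^{j+1}$ — and dividing through by $-2ja$ at each step yields, after $2$ differentiations in total,
$$\int_{0}^{\infty} \frac{6}{\left(a^{2} + x^{2}\right)^{3}} \, dx = \frac{9 \pi}{8 a^{5}}.$$

Setting $a = \frac{5}{3}$:
$$I = \frac{2187 \pi}{25000}.$$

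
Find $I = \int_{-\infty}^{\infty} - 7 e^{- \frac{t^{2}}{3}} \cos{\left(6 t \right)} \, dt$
$- \frac{7 \sqrt{3} \sqrt{\pi}}{e^{27}}$

Let $b$ denote the cosine frequency and define $I(b) = \int_{-\infty}^{\infty} - 7 e^{- \frac{t^{2}}{3}} \cos{\left(b t \right)} \, dt$.

Differentiating under the integral sign,
$$I'(b) = \int_{-\infty}^{\infty} 7 t e^{- \frac{t^{2}}{3}} \sin{\left(b t \right)} \, dt.$$

Integrate $\int_{-\infty}^{\infty} t \sin(b t)\, e^{- \frac{t^{2}}{3}}\, dt$ by parts with $u = \sin(b t)$ and $dv = t\, e^{- \frac{t^{2}}{3}}\, dt$, giving $v = - \frac{3 e^{- \frac{t^{2}}{3}}}{2}$. The boundary term vanishes and
$$\int_{-\infty}^{\infty} t \sin(b t)\, e^{- \frac{t^{2}}{3}}\, dt = \frac{3 b}{2} \int_{-\infty}^{\infty} \cos(b t)\, e^{- \frac{t^{2}}{3}}\, dt,$$
so $I'(b) = - \frac{3 b}{2}\, I(b)$.

This is a separable first-order ODE; solving with the initial condition $I(0) = \int_{-\infty}^{\infty} - 7 e^{- \frac{t^{2}}{3}}\,dt = - 7 \sqrt{3} \sqrt{\pi}$ gives
$$I(b) = - 7 \sqrt{3} \sqrt{\pi} e^{- \frac{3 b^{2}}{4}}.$$

Setting $b = 6$:
$$I = - \frac{7 \sqrt{3} \sqrt{\pi}}{e^{27}}.$$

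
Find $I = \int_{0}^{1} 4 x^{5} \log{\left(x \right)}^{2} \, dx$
$\frac{1}{27}$

Consider the simpler parametrised integral
$$J(a) = \int_{0}^{1} 4 x^{a} \, dx = \frac{4}{a + 1}.$$

Differentiating under the integral sign brings down a factor of $\ln x$:
$$\frac{dJ}{da} = \int_{0}^{1} 4 x^{a} \log{\left(x \right)} \, dx = - \frac{4}{\left(a + 1\right)^{2}}.$$

Repeating twice in total — each differentiation brings down another $\ln x$ — gives
$$\frac{d^{2}J}{da^{2}} = \int_{0}^{1} 4 x^{a} \log{\left(x \right)}^{2} \, dx = \frac{8}{\left(a + 1\right)^{3}},$$
and the integrand here is exactly the target integrand, so $I = \frac{8}{\left(a + 1\right)^{3}}$.

Setting $a = 5$:
$$I = \frac{1}{27}.$$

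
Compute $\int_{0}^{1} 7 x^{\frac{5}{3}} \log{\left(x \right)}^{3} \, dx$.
$- \frac{1701}{2048}$

Begin with the known integral
$$J(a) = \int_{0}^{1} 7 x^{a} \, dx = \frac{7}{a + 1}.$$

Differentiating under the integral sign brings down a factor of $\ln x$:
$$\frac{dJ}{da} = \int_{0}^{1} 7 x^{a} \log{\left(x \right)} \, dx = - \frac{7}{\left(a + 1\right)^{2}}.$$

Repeating $3$ times in total — each differentiation brings down another $\ln x$ — gives
$$\frac{d^{3}J}{da^{3}} = \int_{0}^{1} 7 x^{a} \log{\left(x \right)}^{3} \, dx = - \frac{42}{\left(a + 1\right)^{4}},$$
and the integrand here is exactly the target integrand, so $I = - \frac{42}{\left(a + 1\right)^{4}}$.

Setting $a = \frac{5}{3}$:
$$I = - \frac{1701}{2048}.$$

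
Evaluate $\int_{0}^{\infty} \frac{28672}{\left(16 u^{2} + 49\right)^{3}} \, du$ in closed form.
$\frac{192 \pi}{2401}$

Recall the elementary integral
$$J(a) = \int_{0}^{\infty} \frac{7}{a^{2} + u^{2}} \, du = \frac{7 \pi}{2 a}.$$

Differentiating under the integral sign with respect to $a$,
$$\frac{dJ}{da} = \int_{0}^{\infty} - \frac{14 a}{\left(a^{2} + u^{2}\right)^{2}} \, du = - \frac{7 \pi}{2 a^{2}},$$
so $\int_{0}^{\infty} \frac{7}{\left(a^{2} + u^{2}\right)^{2}} \, du = \frac{7 \pi}{4 a^{3}}$.

Repeating — each differentiation of $1/(u^2+a^2)^j$ produces $-2ja/(u^2+a^2)^{j+1}$ — and dividing through by $-2ja$ at each step yields, after $2$ differentiations in total,
$$\int_{0}^{\infty} \frac{7}{\left(a^{2} + u^{2}\right)^{3}} \, du = \frac{21 \pi}{16 a^{5}}.$$

Setting $a = \frac{7}{4}$:
$$I = \frac{192 \pi}{2401}.$$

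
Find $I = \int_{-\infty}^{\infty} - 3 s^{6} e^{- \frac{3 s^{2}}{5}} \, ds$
$- \frac{625 \sqrt{15} \sqrt{\pi}}{72}$

Consider the simpler parametrised integral
$$J(a) = \int_{-\infty}^{\infty} - 3 e^{- a s^{2}} \, ds = - \frac{3 \sqrt{\pi}}{\sqrt{a}}.$$

Differentiating under the integral sign brings down a factor of $(-s^2)$:
$$\frac{dJ}{da} = \int_{-\infty}^{\infty} 3 s^{2} e^{- a s^{2}} \, ds = \frac{3 \sqrt{\pi}}{2 a^{\frac{3}{2}}}.$$

Repeating $3$ times in total — each differentiation brings down another $(-s^2)$ — gives
$$\frac{d^{3}J}{da^{3}} = \int_{-\infty}^{\infty} 3 s^{6} e^{- a s^{2}} \, ds = \frac{45 \sqrt{\pi}}{8 a^{\frac{7}{2}}},$$
and the integrand here is $(-1)^{3}$ times the target integrand, so $I = (-1)^{3}\,\frac{d^{3}J}{da^{3}} = - \frac{45 \sqrt{\pi}}{8 a^{\frac{7}{2}}}$.

Setting $a = \frac{3}{5}$:
$$I = - \frac{625 \sqrt{15} \sqrt{\pi}}{72}.$$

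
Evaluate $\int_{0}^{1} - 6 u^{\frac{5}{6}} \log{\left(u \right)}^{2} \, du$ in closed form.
$- \frac{2592}{1331}$

Begin with the known integral
$$J(a) = \int_{0}^{1} - 6 u^{a} \, du = - \frac{6}{a + 1}.$$

Differentiating under the integral sign brings down a factor of $\ln u$:
$$\frac{dJ}{da} = \int_{0}^{1} - 6 u^{a} \log{\left(u \right)} \, du = \frac{6}{\left(a + 1\right)^{2}}.$$

Repeating twice in total — each differentiation brings down another $\ln u$ — gives
$$\frac{d^{2}J}{da^{2}} = \int_{0}^{1} - 6 u^{a} \log{\left(u \right)}^{2} \, du = - \frac{12}{\left(a + 1\right)^{3}},$$
and the integrand here is exactly the target integrand, so $I = - \frac{12}{\left(a + 1\right)^{3}}$.

Setting $a = \frac{5}{6}$:
$$I = - \frac{2592}{1331}.$$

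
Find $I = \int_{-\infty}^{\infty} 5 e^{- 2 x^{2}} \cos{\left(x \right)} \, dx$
$\frac{5 \sqrt{2} \sqrt{\pi}}{2 e^{\frac{1}{8}}}$

Let $b$ denote the cosine frequency and define $I(b) = \int_{-\infty}^{\infty} 5 e^{- 2 x^{2}} \cos{\left(b x \right)} \, dx$.

Differentiating under the integral sign,
$$I'(b) = \int_{-\infty}^{\infty} - 5 x e^{- 2 x^{2}} \sin{\left(b x \right)} \, dx.$$

Integrate $\int_{-\infty}^{\infty} x \sin(b x)\, e^{- 2 x^{2}}\, dx$ by parts with $u = \sin(b x)$ and $dv = x\, e^{- 2 x^{2}}\, dx$, giving $v = - \frac{e^{- 2 x^{2}}}{4}$. The boundary term vanishes and
$$\int_{-\infty}^{\infty} x \sin(b x)\, e^{- 2 x^{2}}\, dx = \frac{b}{4} \int_{-\infty}^{\infty} \cos(b x)\, e^{- 2 x^{2}}\, dx,$$
so $I'(b) = - \frac{b}{4}\, I(b)$.

This is a separable first-order ODE; solving with the initial condition $I(0) = \int_{-\infty}^{\infty} 5 e^{- 2 x^{2}}\,dx = \frac{5 \sqrt{2} \sqrt{\pi}}{2}$ gives
$$I(b) = \frac{5 \sqrt{2} \sqrt{\pi} e^{- \frac{b^{2}}{8}}}{2}.$$

Setting $b = 1$:
$$I = \frac{5 \sqrt{2} \sqrt{\pi}}{2 e^{\frac{1}{8}}}.$$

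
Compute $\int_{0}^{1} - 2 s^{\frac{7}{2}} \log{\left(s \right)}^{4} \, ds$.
$- \frac{512}{19683}$

Begin with the known integral
$$J(a) = \int_{0}^{1} - 2 s^{a} \, ds = - \frac{2}{a + 1}.$$

Differentiating under the integral sign brings down a factor of $\ln s$:
$$\frac{dJ}{da} = \int_{0}^{1} - 2 s^{a} \log{\left(s \right)} \, ds = \frac{2}{\left(a + 1\right)^{2}}.$$

Repeating $4$ times in total — each differentiation brings down another $\ln s$ — gives
$$\frac{d^{4}J}{da^{4}} = \int_{0}^{1} - 2 s^{a} \log{\left(s \right)}^{4} \, ds = - \frac{48}{\left(a + 1\right)^{5}},$$
and the integrand here is exactly the target integrand, so $I = - \frac{48}{\left(a + 1\right)^{5}}$.

Setting $a = \frac{7}{2}$:
$$I = - \frac{512}{19683}.$$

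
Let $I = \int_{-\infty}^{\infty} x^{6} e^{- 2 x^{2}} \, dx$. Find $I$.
$\frac{15 \sqrt{2} \sqrt{\pi}}{128}$

Begin with the known integral
$$J(a) = \int_{-\infty}^{\infty} e^{- a x^{2}} \, dx = \frac{\sqrt{\pi}}{\sqrt{a}}.$$

Differentiating under the integral sign brings down a factor of $(-x^2)$:
$$\frac{dJ}{da} = \int_{-\infty}^{\infty} - x^{2} e^{- a x^{2}} \, dx = - \frac{\sqrt{\pi}}{2 a^{\frac{3}{2}}}.$$

Repeating $3$ times in total — each differentiation brings down another $(-x^2)$ — gives
$$\frac{d^{3}J}{da^{3}} = \int_{-\infty}^{\infty} - x^{6} e^{- a x^{2}} \, dx = - \frac{15 \sqrt{\pi}}{8 a^{\frac{7}{2}}},$$
and the integrand here is $(-1)^{3}$ times the target integrand, so $I = (-1)^{3}\,\frac{d^{3}J}{da^{3}} = \frac{15 \sqrt{\pi}}{8 a^{\frac{7}{2}}}$.

Setting $a = 2$:
$$I = \frac{15 \sqrt{2} \sqrt{\pi}}{128}.$$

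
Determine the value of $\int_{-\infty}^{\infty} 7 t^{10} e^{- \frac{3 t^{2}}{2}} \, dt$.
$\frac{245 \sqrt{6} \sqrt{\pi}}{27}$

Start from the elementary integral
$$J(a) = \int_{-\infty}^{\infty} 7 e^{- a t^{2}} \, dt = \frac{7 \sqrt{\pi}}{\sqrt{a}}.$$

Differentiating under the integral sign brings down a factor of $(-t^2)$:
$$\frac{dJ}{da} = \int_{-\infty}^{\infty} - 7 t^{2} e^{- a t^{2}} \, dt = - \frac{7 \sqrt{\pi}}{2 a^{\frac{3}{2}}}.$$

Repeating $5$ times in total — each differentiation brings down another $(-t^2)$ — gives
$$\frac{d^{5}J}{da^{5}} = \int_{-\infty}^{\infty} - 7 t^{10} e^{- a t^{2}} \, dt = - \frac{6615 \sqrt{\pi}}{32 a^{\frac{11}{2}}},$$
and the integrand here is $(-1)^{5}$ times the target integrand, so $I = (-1)^{5}\,\frac{d^{5}J}{da^{5}} = \frac{6615 \sqrt{\pi}}{32 a^{\frac{11}{2}}}$.

Setting $a = \frac{3}{2}$:
$$I = \frac{245 \sqrt{6} \sqrt{\pi}}{27}.$$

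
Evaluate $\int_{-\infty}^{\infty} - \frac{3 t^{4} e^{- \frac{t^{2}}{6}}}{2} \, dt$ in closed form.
$- \frac{81 \sqrt{6} \sqrt{\pi}}{2}$

Consider the simpler parametrised integral
$$J(a) = \int_{-\infty}^{\infty} - \frac{3 e^{- a t^{2}}}{2} \, dt = - \frac{3 \sqrt{\pi}}{2 \sqrt{a}}.$$

Differentiating under the integral sign brings down a factor of $(-t^2)$:
$$\frac{dJ}{da} = \int_{-\infty}^{\infty} \frac{3 t^{2} e^{- a t^{2}}}{2} \, dt = \frac{3 \sqrt{\pi}}{4 a^{\frac{3}{2}}}.$$

Repeating twice in total — each differentiation brings down another $(-t^2)$ — gives
$$\frac{d^{2}J}{da^{2}} = \int_{-\infty}^{\infty} - \frac{3 t^{4} e^{- a t^{2}}}{2} \, dt = - \frac{9 \sqrt{\pi}}{8 a^{\frac{5}{2}}},$$
and the integrand here is exactly the target integrand, so $I = - \frac{9 \sqrt{\pi}}{8 a^{\frac{5}{2}}}$.

Setting $a = \frac{1}{6}$:
$$I = - \frac{81 \sqrt{6} \sqrt{\pi}}{2}.$$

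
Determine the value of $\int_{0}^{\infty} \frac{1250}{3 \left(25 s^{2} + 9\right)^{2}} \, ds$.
$\frac{125 \pi}{162}$

Start from the standard arctangent integral
$$J(a) = \int_{0}^{\infty} \frac{2}{3 \left(a^{2} + s^{2}\right)} \, ds = \frac{\pi}{3 a}.$$

Differentiating under the integral sign with respect to $a$,
$$\frac{dJ}{da} = \int_{0}^{\infty} - \frac{4 a}{3 \left(a^{2} + s^{2}\right)^{2}} \, ds = - \frac{\pi}{3 a^{2}},$$
so $\int_{0}^{\infty} \frac{2}{3 \left(a^{2} + s^{2}\right)^{2}} \, ds = \frac{\pi}{6 a^{3}}$.

Setting $a = \frac{3}{5}$:
$$I = \frac{125 \pi}{162}.$$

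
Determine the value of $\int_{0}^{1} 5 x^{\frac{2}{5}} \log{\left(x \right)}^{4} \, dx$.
$\frac{375000}{16807}$

Consider the simpler parametrised integral
$$J(a) = \int_{0}^{1} 5 x^{a} \, dx = \frac{5}{a + 1}.$$

Differentiating under the integral sign brings down a factor of $\ln x$:
$$\frac{dJ}{da} = \int_{0}^{1} 5 x^{a} \log{\left(x \right)} \, dx = - \frac{5}{\left(a + 1\right)^{2}}.$$

Repeating $4$ times in total — each differentiation brings down another $\ln x$ — gives
$$\frac{d^{4}J}{da^{4}} = \int_{0}^{1} 5 x^{a} \log{\left(x \right)}^{4} \, dx = \frac{120}{\left(a + 1\right)^{5}},$$
and the integrand here is exactly the target integrand, so $I = \frac{120}{\left(a + 1\right)^{5}}$.

Setting $a = \frac{2}{5}$:
$$I = \frac{375000}{16807}.$$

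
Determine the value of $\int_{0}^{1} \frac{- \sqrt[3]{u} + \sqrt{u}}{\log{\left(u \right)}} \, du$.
$\log{\left(\frac{9}{8} \right)}$

Consider the one-parameter family: let $I(a) = \int_{0}^{1} \frac{- \sqrt[3]{u} + u^{a}}{\log{\left(u \right)}} \, du$.

Since $\dfrac{\partial}{\partial a}\,u^{a} = u^{a} \ln u$, the $\ln u$ in the denominator cancels and
$$\frac{dI}{da} = \int_{0}^{1} u^{a} \, du = \left[\frac{u^{a+1}}{a+1}\right]_0^1 = \frac{1}{a + 1}.$$

Integrating with respect to $a$ gives $I(a) = \log{\left(\frac{3 a}{4} + \frac{3}{4} \right)} + C$.

At $a = \frac{1}{3}$ the integrand is identically $0$, so $I(\frac{1}{3}) = 0$. The closed form gives $0$, hence $C = 0$.

Setting $a = \frac{1}{2}$:
$$I = \log{\left(\frac{9}{8} \right)}.$$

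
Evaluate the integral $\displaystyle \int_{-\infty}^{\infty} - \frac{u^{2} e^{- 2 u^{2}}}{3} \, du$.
$- \frac{\sqrt{2} \sqrt{\pi}}{24}$

Consider the simpler parametrised integral
$$J(a) = \int_{-\infty}^{\infty} - \frac{e^{- a u^{2}}}{3} \, du = - \frac{\sqrt{\pi}}{3 \sqrt{a}}.$$

Differentiating under the integral sign brings down a factor of $(-u^2)$:
$$\frac{dJ}{da} = \int_{-\infty}^{\infty} \frac{u^{2} e^{- a u^{2}}}{3} \, du = \frac{\sqrt{\pi}}{6 a^{\frac{3}{2}}}.$$

The integral on the left is $-I$, so $I = - \frac{\sqrt{\pi}}{6 a^{\frac{3}{2}}}$.

Setting $a = 2$:
$$I = - \frac{\sqrt{2} \sqrt{\pi}}{24}.$$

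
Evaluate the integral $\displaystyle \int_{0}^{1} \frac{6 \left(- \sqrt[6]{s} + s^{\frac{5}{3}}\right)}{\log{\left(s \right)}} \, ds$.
$\log{\left(\frac{16777216}{117649} \right)}$

Replace the exponent $\frac{5}{3}$ by a parameter $a$: let $I(a) = \int_{0}^{1} \frac{6 \left(- \sqrt[6]{s} + s^{a}\right)}{\log{\left(s \right)}} \, ds$.

Since $\dfrac{\partial}{\partial a}\,s^{a} = s^{a} \ln s$, the $\ln s$ in the denominator cancels and
$$\frac{dI}{da} = \int_{0}^{1} 6 s^{a} \, ds = 6 \left[\frac{s^{a+1}}{a+1}\right]_0^1 = \frac{6}{a + 1}.$$

Integrating with respect to $a$ gives $I(a) = \log{\left(\frac{46656 \left(a + 1\right)^{6}}{117649} \right)} + C$.

At $a = \frac{1}{6}$ the integrand is identically $0$, so $I(\frac{1}{6}) = 0$. The closed form gives $0$, hence $C = 0$.

Setting $a = \frac{5}{3}$:
$$I = \log{\left(\frac{16777216}{117649} \right)}.$$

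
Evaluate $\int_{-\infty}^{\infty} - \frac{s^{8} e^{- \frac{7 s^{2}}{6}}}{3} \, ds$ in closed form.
$- \frac{405 \sqrt{42} \sqrt{\pi}}{2401}$

Begin with the known integral
$$J(a) = \int_{-\infty}^{\infty} - \frac{e^{- a s^{2}}}{3} \, ds = - \frac{\sqrt{\pi}}{3 \sqrt{a}}.$$

Differentiating under the integral sign brings down a factor of $(-s^2)$:
$$\frac{dJ}{da} = \int_{-\infty}^{\infty} \frac{s^{2} e^{- a s^{2}}}{3} \, ds = \frac{\sqrt{\pi}}{6 a^{\frac{3}{2}}}.$$

Repeating $4$ times in total — each differentiation brings down another $(-s^2)$ — gives
$$\frac{d^{4}J}{da^{4}} = \int_{-\infty}^{\infty} - \frac{s^{8} e^{- a s^{2}}}{3} \, ds = - \frac{35 \sqrt{\pi}}{16 a^{\frac{9}{2}}},$$
and the integrand here is exactly the target integrand, so $I = - \frac{35 \sqrt{\pi}}{16 a^{\frac{9}{2}}}$.

Setting $a = \frac{7}{6}$:
$$I = - \frac{405 \sqrt{42} \sqrt{\pi}}{2401}.$$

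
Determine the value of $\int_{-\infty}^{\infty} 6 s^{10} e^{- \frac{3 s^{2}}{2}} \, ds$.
$\frac{70 \sqrt{6} \sqrt{\pi}}{9}$

Begin with the known integral
$$J(a) = \int_{-\infty}^{\infty} 6 e^{- a s^{2}} \, ds = \frac{6 \sqrt{\pi}}{\sqrt{a}}.$$

Differentiating under the integral sign brings down a factor of $(-s^2)$:
$$\frac{dJ}{da} = \int_{-\infty}^{\infty} - 6 s^{2} e^{- a s^{2}} \, ds = - \frac{3 \sqrt{\pi}}{a^{\frac{3}{2}}}.$$

Repeating $5$ times in total — each differentiation brings down another $(-s^2)$ — gives
$$\frac{d^{5}J}{da^{5}} = \int_{-\infty}^{\infty} - 6 s^{10} e^{- a s^{2}} \, ds = - \frac{2835 \sqrt{\pi}}{16 a^{\frac{11}{2}}},$$
and the integrand here is $(-1)^{5}$ times the target integrand, so $I = (-1)^{5}\,\frac{d^{5}J}{da^{5}} = \frac{2835 \sqrt{\pi}}{16 a^{\frac{11}{2}}}$.

Setting $a = \frac{3}{2}$:
$$I = \frac{70 \sqrt{6} \sqrt{\pi}}{9}.$$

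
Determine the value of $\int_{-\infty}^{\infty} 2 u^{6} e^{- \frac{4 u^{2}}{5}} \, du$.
$\frac{1875 \sqrt{5} \sqrt{\pi}}{512}$

Consider the simpler parametrised integral
$$J(a) = \int_{-\infty}^{\infty} 2 e^{- a u^{2}} \, du = \frac{2 \sqrt{\pi}}{\sqrt{a}}.$$

Differentiating under the integral sign brings down a factor of $(-u^2)$:
$$\frac{dJ}{da} = \int_{-\infty}^{\infty} - 2 u^{2} e^{- a u^{2}} \, du = - \frac{\sqrt{\pi}}{a^{\frac{3}{2}}}.$$

Repeating $3$ times in total — each differentiation brings down another $(-u^2)$ — gives
$$\frac{d^{3}J}{da^{3}} = \int_{-\infty}^{\infty} - 2 u^{6} e^{- a u^{2}} \, du = - \frac{15 \sqrt{\pi}}{4 a^{\frac{7}{2}}},$$
and the integrand here is $(-1)^{3}$ times the target integrand, so $I = (-1)^{3}\,\frac{d^{3}J}{da^{3}} = \frac{15 \sqrt{\pi}}{4 a^{\frac{7}{2}}}$.

Setting $a = \frac{4}{5}$:
$$I = \frac{1875 \sqrt{5} \sqrt{\pi}}{512}.$$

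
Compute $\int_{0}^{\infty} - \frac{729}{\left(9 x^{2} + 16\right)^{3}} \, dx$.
$- \frac{729 \pi}{16384}$

Start from the standard arctangent integral
$$J(a) = \int_{0}^{\infty} - \frac{1}{a^{2} + x^{2}} \, dx = - \frac{\pi}{2 a}.$$

Differentiating under the integral sign with respect to $a$,
$$\frac{dJ}{da} = \int_{0}^{\infty} \frac{2 a}{\left(a^{2} + x^{2}\right)^{2}} \, dx = \frac{\pi}{2 a^{2}},$$
so $\int_{0}^{\infty} - \frac{1}{\left(a^{2} + x^{2}\right)^{2}} \, dx = - \frac{\pi}{4 a^{3}}$.

Repeating — each differentiation of $1/(x^2+a^2)^j$ produces $-2ja/(x^2+a^2)^{j+1}$ — and dividing through by $-2ja$ at each step yields, after $2$ differentiations in total,
$$\int_{0}^{\infty} - \frac{1}{\left(a^{2} + x^{2}\right)^{3}} \, dx = - \frac{3 \pi}{16 a^{5}}.$$

Setting $a = \frac{4}{3}$:
$$I = - \frac{729 \pi}{16384}.$$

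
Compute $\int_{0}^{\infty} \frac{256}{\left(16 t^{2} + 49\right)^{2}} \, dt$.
$\frac{16 \pi}{343}$

Start from the standard arctangent integral
$$J(a) = \int_{0}^{\infty} \frac{1}{a^{2} + t^{2}} \, dt = \frac{\pi}{2 a}.$$

Differentiating under the integral sign with respect to $a$,
$$\frac{dJ}{da} = \int_{0}^{\infty} - \frac{2 a}{\left(a^{2} + t^{2}\right)^{2}} \, dt = - \frac{\pi}{2 a^{2}},$$
so $\int_{0}^{\infty} \frac{1}{\left(a^{2} + t^{2}\right)^{2}} \, dt = \frac{\pi}{4 a^{3}}$.

Setting $a = \frac{7}{4}$:
$$I = \frac{16 \pi}{343}.$$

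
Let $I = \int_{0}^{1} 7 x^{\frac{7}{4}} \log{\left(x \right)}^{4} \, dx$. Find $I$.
$\frac{172032}{161051}$

Begin with the known integral
$$J(a) = \int_{0}^{1} 7 x^{a} \, dx = \frac{7}{a + 1}.$$

Differentiating under the integral sign brings down a factor of $\ln x$:
$$\frac{dJ}{da} = \int_{0}^{1} 7 x^{a} \log{\left(x \right)} \, dx = - \frac{7}{\left(a + 1\right)^{2}}.$$

Repeating $4$ times in total — each differentiation brings down another $\ln x$ — gives
$$\frac{d^{4}J}{da^{4}} = \int_{0}^{1} 7 x^{a} \log{\left(x \right)}^{4} \, dx = \frac{168}{\left(a + 1\right)^{5}},$$
and the integrand here is exactly the target integrand, so $I = \frac{168}{\left(a + 1\right)^{5}}$.

Setting $a = \frac{7}{4}$:
$$I = \frac{172032}{161051}.$$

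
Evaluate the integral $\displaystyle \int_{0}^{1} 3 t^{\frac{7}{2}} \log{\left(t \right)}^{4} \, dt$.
$\frac{256}{6561}$

Begin with the known integral
$$J(a) = \int_{0}^{1} 3 t^{a} \, dt = \frac{3}{a + 1}.$$

Differentiating under the integral sign brings down a factor of $\ln t$:
$$\frac{dJ}{da} = \int_{0}^{1} 3 t^{a} \log{\left(t \right)} \, dt = - \frac{3}{\left(a + 1\right)^{2}}.$$

Repeating $4$ times in total — each differentiation brings down another $\ln t$ — gives
$$\frac{d^{4}J}{da^{4}} = \int_{0}^{1} 3 t^{a} \log{\left(t \right)}^{4} \, dt = \frac{72}{\left(a + 1\right)^{5}},$$
and the integrand here is exactly the target integrand, so $I = \frac{72}{\left(a + 1\right)^{5}}$.

Setting $a = \frac{7}{2}$:
$$I = \frac{256}{6561}.$$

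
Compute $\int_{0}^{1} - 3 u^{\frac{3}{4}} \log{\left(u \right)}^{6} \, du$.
$- \frac{35389440}{823543}$

Consider the simpler parametrised integral
$$J(a) = \int_{0}^{1} - 3 u^{a} \, du = - \frac{3}{a + 1}.$$

Differentiating under the integral sign brings down a factor of $\ln u$:
$$\frac{dJ}{da} = \int_{0}^{1} - 3 u^{a} \log{\left(u \right)} \, du = \frac{3}{\left(a + 1\right)^{2}}.$$

Repeating $6$ times in total — each differentiation brings down another $\ln u$ — gives
$$\frac{d^{6}J}{da^{6}} = \int_{0}^{1} - 3 u^{a} \log{\left(u \right)}^{6} \, du = - \frac{2160}{\left(a + 1\right)^{7}},$$
and the integrand here is exactly the target integrand, so $I = - \frac{2160}{\left(a + 1\right)^{7}}$.

Setting $a = \frac{3}{4}$:
$$I = - \frac{35389440}{823543}.$$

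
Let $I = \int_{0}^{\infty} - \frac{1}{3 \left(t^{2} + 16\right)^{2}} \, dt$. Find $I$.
$- \frac{\pi}{768}$

Start from the standard arctangent integral
$$J(a) = \int_{0}^{\infty} - \frac{1}{3 \left(a^{2} + t^{2}\right)} \, dt = - \frac{\pi}{6 a}.$$

Differentiating under the integral sign with respect to $a$,
$$\frac{dJ}{da} = \int_{0}^{\infty} \frac{2 a}{3 \left(a^{2} + t^{2}\right)^{2}} \, dt = \frac{\pi}{6 a^{2}},$$
so $\int_{0}^{\infty} - \frac{1}{3 \left(a^{2} + t^{2}\right)^{2}} \, dt = - \frac{\pi}{12 a^{3}}$.

Setting $a = 4$:
$$I = - \frac{\pi}{768}.$$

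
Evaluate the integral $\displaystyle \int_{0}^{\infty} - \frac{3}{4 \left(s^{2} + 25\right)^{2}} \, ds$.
$- \frac{3 \pi}{2000}$

Begin with the known result
$$J(a) = \int_{0}^{\infty} - \frac{3}{4 \left(a^{2} + s^{2}\right)} \, ds = - \frac{3 \pi}{8 a}.$$

Differentiating under the integral sign with respect to $a$,
$$\frac{dJ}{da} = \int_{0}^{\infty} \frac{3 a}{2 \left(a^{2} + s^{2}\right)^{2}} \, ds = \frac{3 \pi}{8 a^{2}},$$
so $\int_{0}^{\infty} - \frac{3}{4 \left(a^{2} + s^{2}\right)^{2}} \, ds = - \frac{3 \pi}{16 a^{3}}$.

Setting $a = 5$:
$$I = - \frac{3 \pi}{2000}.$$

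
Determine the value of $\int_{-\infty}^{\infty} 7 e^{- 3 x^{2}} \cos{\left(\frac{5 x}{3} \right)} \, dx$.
$\frac{7 \sqrt{3} \sqrt{\pi}}{3 e^{\frac{25}{108}}}$

Let $b$ denote the cosine frequency and define $I(b) = \int_{-\infty}^{\infty} 7 e^{- 3 x^{2}} \cos{\left(b x \right)} \, dx$.

Differentiating under the integral sign,
$$I'(b) = \int_{-\infty}^{\infty} - 7 x e^{- 3 x^{2}} \sin{\left(b x \right)} \, dx.$$

Integrate $\int_{-\infty}^{\infty} x \sin(b x)\, e^{- 3 x^{2}}\, dx$ by parts with $u = \sin(b x)$ and $dv = x\, e^{- 3 x^{2}}\, dx$, giving $v = - \frac{e^{- 3 x^{2}}}{6}$. The boundary term vanishes and
$$\int_{-\infty}^{\infty} x \sin(b x)\, e^{- 3 x^{2}}\, dx = \frac{b}{6} \int_{-\infty}^{\infty} \cos(b x)\, e^{- 3 x^{2}}\, dx,$$
so $I'(b) = - \frac{b}{6}\, I(b)$.

This is a separable first-order ODE; solving with the initial condition $I(0) = \int_{-\infty}^{\infty} 7 e^{- 3 x^{2}}\,dx = \frac{7 \sqrt{3} \sqrt{\pi}}{3}$ gives
$$I(b) = \frac{7 \sqrt{3} \sqrt{\pi} e^{- \frac{b^{2}}{12}}}{3}.$$

Setting $b = \frac{5}{3}$:
$$I = \frac{7 \sqrt{3} \sqrt{\pi}}{3 e^{\frac{25}{108}}}.$$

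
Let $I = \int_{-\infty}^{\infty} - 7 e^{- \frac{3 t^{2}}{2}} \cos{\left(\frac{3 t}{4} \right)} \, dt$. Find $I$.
$- \frac{7 \sqrt{6} \sqrt{\pi}}{3 e^{\frac{3}{32}}}$

Define $I(b) = \int_{-\infty}^{\infty} - 7 e^{- \frac{3 t^{2}}{2}} \cos{\left(b t \right)} \, dt$.

Differentiating under the integral sign,
$$I'(b) = \int_{-\infty}^{\infty} 7 t e^{- \frac{3 t^{2}}{2}} \sin{\left(b t \right)} \, dt.$$

Integrate $\int_{-\infty}^{\infty} t \sin(b t)\, e^{- \frac{3 t^{2}}{2}}\, dt$ by parts with $u = \sin(b t)$ and $dv = t\, e^{- \frac{3 t^{2}}{2}}\, dt$, giving $v = - \frac{e^{- \frac{3 t^{2}}{2}}}{3}$. The boundary term vanishes and
$$\int_{-\infty}^{\infty} t \sin(b t)\, e^{- \frac{3 t^{2}}{2}}\, dt = \frac{b}{3} \int_{-\infty}^{\infty} \cos(b t)\, e^{- \frac{3 t^{2}}{2}}\, dt,$$
so $I'(b) = - \frac{b}{3}\, I(b)$.

This is a separable first-order ODE; solving with the initial condition $I(0) = \int_{-\infty}^{\infty} - 7 e^{- \frac{3 t^{2}}{2}}\,dt = - \frac{7 \sqrt{6} \sqrt{\pi}}{3}$ gives
$$I(b) = - \frac{7 \sqrt{6} \sqrt{\pi} e^{- \frac{b^{2}}{6}}}{3}.$$

Setting $b = \frac{3}{4}$:
$$I = - \frac{7 \sqrt{6} \sqrt{\pi}}{3 e^{\frac{3}{32}}}.$$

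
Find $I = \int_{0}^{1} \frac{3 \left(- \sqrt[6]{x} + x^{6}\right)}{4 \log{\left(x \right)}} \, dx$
$\frac{3 \log{\left(6 \right)}}{4}$

Replace the exponent $6$ by a parameter $a$: let $I(a) = \int_{0}^{1} \frac{3 \left(- \sqrt[6]{x} + x^{a}\right)}{4 \log{\left(x \right)}} \, dx$.

Since $\dfrac{\partial}{\partial a}\,x^{a} = x^{a} \ln x$, the $\ln x$ in the denominator cancels and
$$\frac{dI}{da} = \int_{0}^{1} \frac{3}{4} x^{a} \, dx = \frac{3}{4} \left[\frac{x^{a+1}}{a+1}\right]_0^1 = \frac{3}{4 \left(a + 1\right)}.$$

Integrating with respect to $a$ gives $I(a) = \log{\left(\frac{6^{\frac{3}{4}} \sqrt[4]{7} \left(a + 1\right)^{\frac{3}{4}}}{7} \right)} + C$.

At $a = \frac{1}{6}$ the integrand is identically $0$, so $I(\frac{1}{6}) = 0$. The closed form gives $0$, hence $C = 0$.

Setting $a = 6$:
$$I = \frac{3 \log{\left(6 \right)}}{4}.$$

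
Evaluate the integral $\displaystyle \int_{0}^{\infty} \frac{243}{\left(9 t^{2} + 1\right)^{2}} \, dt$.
$\frac{81 \pi}{4}$

Recall the elementary integral
$$J(a) = \int_{0}^{\infty} \frac{3}{a^{2} + t^{2}} \, dt = \frac{3 \pi}{2 a}.$$

Differentiating under the integral sign with respect to $a$,
$$\frac{dJ}{da} = \int_{0}^{\infty} - \frac{6 a}{\left(a^{2} + t^{2}\right)^{2}} \, dt = - \frac{3 \pi}{2 a^{2}},$$
so $\int_{0}^{\infty} \frac{3}{\left(a^{2} + t^{2}\right)^{2}} \, dt = \frac{3 \pi}{4 a^{3}}$.

Setting $a = \frac{1}{3}$:
$$I = \frac{81 \pi}{4}.$$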